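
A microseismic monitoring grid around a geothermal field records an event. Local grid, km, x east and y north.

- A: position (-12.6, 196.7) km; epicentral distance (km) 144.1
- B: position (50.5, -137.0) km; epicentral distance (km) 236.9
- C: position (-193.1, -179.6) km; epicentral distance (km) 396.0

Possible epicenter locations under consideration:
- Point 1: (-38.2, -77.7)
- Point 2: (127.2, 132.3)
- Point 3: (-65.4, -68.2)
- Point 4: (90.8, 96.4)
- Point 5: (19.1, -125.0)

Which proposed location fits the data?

For each candidate, compare |candidate − station| to the reported distance:
Point 1: residuals A 131.5, B 130.2, C 210.6 → max 210.6 km
Point 2: residuals A 9.8, B 43.1, C 51.1 → max 51.1 km
Point 3: residuals A 126.0, B 102.1, C 226.5 → max 226.5 km
Point 4: residuals A 0.0, B 0.0, C 0.1 → max 0.1 km
Point 5: residuals A 179.2, B 203.3, C 176.9 → max 203.3 km
Only Point 4 has all residuals ≈ 0.

Point 4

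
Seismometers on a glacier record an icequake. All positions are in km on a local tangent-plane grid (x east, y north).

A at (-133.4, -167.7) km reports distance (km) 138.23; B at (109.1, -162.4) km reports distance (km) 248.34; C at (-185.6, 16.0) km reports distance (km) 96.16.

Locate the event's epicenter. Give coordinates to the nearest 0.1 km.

-102.8 km east, -32.9 km north

Circle about each station: (x + 133.4)² + (y + 167.7)² = 138.23²; (x − 109.1)² + (y + 162.4)² = 248.34²; (x + 185.6)² + (y − 16.0)² = 96.16².
Subtracting pairs of circle equations eliminates x²+y² and gives linear equations (the radical axes):
485.0 x + 10.6 y = -50207.50
-104.4 x + 367.4 y = -1354.70
Solving the 2×2 system: x ≈ -102.8, y ≈ -32.9 km.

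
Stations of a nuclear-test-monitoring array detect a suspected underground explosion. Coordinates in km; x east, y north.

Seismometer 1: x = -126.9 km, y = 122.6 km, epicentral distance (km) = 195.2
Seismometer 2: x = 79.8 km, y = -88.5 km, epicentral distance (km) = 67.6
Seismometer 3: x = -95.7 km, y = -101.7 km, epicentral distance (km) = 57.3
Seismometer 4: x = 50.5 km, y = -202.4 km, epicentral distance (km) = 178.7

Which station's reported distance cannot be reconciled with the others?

Solve using three stations at a time. Using Seismometer 1, Seismometer 3, Seismometer 4 (subtract circle equations pairwise → linear system) gives (x, y) ≈ (-56.9, -59.6).
Distances from that point to each station vs reported:
  Seismometer 1: calculated 195.2 vs reported 195.2 → residual 0.0 km
  Seismometer 2: calculated 139.7 vs reported 67.6 → residual 72.1 km
  Seismometer 3: calculated 57.2 vs reported 57.3 → residual 0.1 km
  Seismometer 4: calculated 178.7 vs reported 178.7 → residual 0.0 km
Seismometer 1, Seismometer 3, Seismometer 4 are mutually consistent (residuals ≈ 0); Seismometer 2 is off by 72.1 km.

Seismometer 2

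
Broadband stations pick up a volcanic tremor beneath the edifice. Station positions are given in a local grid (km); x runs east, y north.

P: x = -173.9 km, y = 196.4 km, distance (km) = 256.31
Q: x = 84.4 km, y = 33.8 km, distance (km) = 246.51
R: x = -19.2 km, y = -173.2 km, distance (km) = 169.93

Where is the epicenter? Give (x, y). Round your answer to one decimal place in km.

(-144.3, -58.2)

Circle about each station: (x + 173.9)² + (y − 196.4)² = 256.31²; (x − 84.4)² + (y − 33.8)² = 246.51²; (x + 19.2)² + (y + 173.2)² = 169.93².
Subtracting pairs of circle equations eliminates x²+y² and gives linear equations (the radical axes):
516.6 x − 325.2 y = -55620.73
309.4 x − 739.2 y = -1628.68
Solving the 2×2 system: x ≈ -144.3, y ≈ -58.2 km.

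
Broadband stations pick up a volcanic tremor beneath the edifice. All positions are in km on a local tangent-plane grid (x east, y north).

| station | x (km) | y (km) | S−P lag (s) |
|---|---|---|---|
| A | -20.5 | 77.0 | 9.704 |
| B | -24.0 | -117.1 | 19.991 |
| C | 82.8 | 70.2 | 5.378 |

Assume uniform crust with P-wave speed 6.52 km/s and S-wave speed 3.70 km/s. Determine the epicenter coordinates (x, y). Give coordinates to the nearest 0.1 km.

Distance from S−P lag: d = Δt · v_P v_S / (v_P − v_S) = Δt · (6.52·3.70)/(6.52−3.70) ≈ 8.5546·Δt.
So d_A = 83.01, d_B = 171.02, d_C = 46.01 km.
Circle about each station: (x + 20.5)² + (y − 77.0)² = 83.01²; (x + 24.0)² + (y + 117.1)² = 171.02²; (x − 82.8)² + (y − 70.2)² = 46.01².
Subtracting the A equation from the B and C equations removes the quadratic terms:
-7.0 x − 388.2 y = -14418.02
206.6 x − 13.6 y = 10208.37
Solving the 2×2 system: x ≈ 51.8, y ≈ 36.2 km.

51.8 km east, 36.2 km north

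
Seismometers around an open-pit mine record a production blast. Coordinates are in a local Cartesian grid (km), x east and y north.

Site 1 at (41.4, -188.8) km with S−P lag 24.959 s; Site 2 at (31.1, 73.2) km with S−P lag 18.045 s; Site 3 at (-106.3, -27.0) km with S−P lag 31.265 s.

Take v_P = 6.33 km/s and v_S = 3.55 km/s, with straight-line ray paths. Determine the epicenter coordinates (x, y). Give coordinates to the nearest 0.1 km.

146.2 km east, -16.4 km north

Distance from S−P lag: d = Δt · v_P v_S / (v_P − v_S) = Δt · (6.33·3.55)/(6.33−3.55) ≈ 8.0833·Δt.
So d_Site 1 = 201.75, d_Site 2 = 145.86, d_Site 3 = 252.72 km.
Circle about each station: (x − 41.4)² + (y + 188.8)² = 201.75²; (x − 31.1)² + (y − 73.2)² = 145.86²; (x + 106.3)² + (y + 27.0)² = 252.72².
Subtracting the Site 1 equation from the Site 2 and Site 3 equations removes the quadratic terms:
-20.6 x + 524.0 y = -11606.03
-295.4 x + 323.6 y = -48495.05
Solving the 2×2 system: x ≈ 146.2, y ≈ -16.4 km.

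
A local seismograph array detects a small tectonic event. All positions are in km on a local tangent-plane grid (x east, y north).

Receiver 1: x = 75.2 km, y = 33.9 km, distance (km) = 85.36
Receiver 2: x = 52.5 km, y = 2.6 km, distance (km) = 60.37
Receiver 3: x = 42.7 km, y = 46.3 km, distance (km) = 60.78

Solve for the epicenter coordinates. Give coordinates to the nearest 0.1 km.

Circle about each station: (x − 75.2)² + (y − 33.9)² = 85.36²; (x − 52.5)² + (y − 2.6)² = 60.37²; (x − 42.7)² + (y − 46.3)² = 60.78².
Subtracting the Receiver 1 equation from the Receiver 2 and Receiver 3 equations removes the quadratic terms:
-45.4 x − 62.6 y = -399.45
-65.0 x + 24.8 y = 754.85
Solving the 2×2 system: x ≈ -7.2, y ≈ 11.6 km.

-7.2 km east, 11.6 km north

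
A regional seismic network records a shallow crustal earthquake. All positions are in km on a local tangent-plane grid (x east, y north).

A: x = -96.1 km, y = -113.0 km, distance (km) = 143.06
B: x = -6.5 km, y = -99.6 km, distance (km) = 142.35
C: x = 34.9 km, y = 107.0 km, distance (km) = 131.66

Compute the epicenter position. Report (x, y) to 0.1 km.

-70.2 km east, 27.7 km north

Circle about each station: (x + 96.1)² + (y + 113.0)² = 143.06²; (x + 6.5)² + (y + 99.6)² = 142.35²; (x − 34.9)² + (y − 107.0)² = 131.66².
Subtracting pairs of circle equations eliminates x²+y² and gives linear equations (the radical axes):
179.2 x + 26.8 y = -11839.16
262.0 x + 440.0 y = -6205.39
Solving the 2×2 system: x ≈ -70.2, y ≈ 27.7 km.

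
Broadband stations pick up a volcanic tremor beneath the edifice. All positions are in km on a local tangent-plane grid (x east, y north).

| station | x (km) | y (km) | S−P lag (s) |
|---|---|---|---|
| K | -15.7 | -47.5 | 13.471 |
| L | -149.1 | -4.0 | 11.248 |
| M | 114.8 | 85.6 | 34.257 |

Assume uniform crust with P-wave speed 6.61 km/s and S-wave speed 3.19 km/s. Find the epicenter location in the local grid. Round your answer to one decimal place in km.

x ≈ -80.3 km, y ≈ 4.7 km

Distance from S−P lag: d = Δt · v_P v_S / (v_P − v_S) = Δt · (6.61·3.19)/(6.61−3.19) ≈ 6.1655·Δt.
So d_K = 83.06, d_L = 69.35, d_M = 211.21 km.
Circle about each station: (x + 15.7)² + (y + 47.5)² = 83.06²; (x + 149.1)² + (y + 4.0)² = 69.35²; (x − 114.8)² + (y − 85.6)² = 211.21².
Subtracting the K equation from the L and M equations removes the quadratic terms:
-266.8 x + 87.0 y = 21833.61
261.0 x + 266.2 y = -19707.04
Solving the 2×2 system: x ≈ -80.3, y ≈ 4.7 km.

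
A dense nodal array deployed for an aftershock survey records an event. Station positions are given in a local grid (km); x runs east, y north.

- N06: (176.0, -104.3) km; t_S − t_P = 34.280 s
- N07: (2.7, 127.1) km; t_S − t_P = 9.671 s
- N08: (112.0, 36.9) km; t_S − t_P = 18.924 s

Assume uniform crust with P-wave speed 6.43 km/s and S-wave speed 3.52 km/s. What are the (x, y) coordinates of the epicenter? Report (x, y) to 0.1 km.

Distance from S−P lag: d = Δt · v_P v_S / (v_P − v_S) = Δt · (6.43·3.52)/(6.43−3.52) ≈ 7.7779·Δt.
So d_N06 = 266.63, d_N07 = 75.22, d_N08 = 147.19 km.
Circle about each station: (x − 176.0)² + (y + 104.3)² = 266.63²; (x − 2.7)² + (y − 127.1)² = 75.22²; (x − 112.0)² + (y − 36.9)² = 147.19².
Subtracting the N06 equation from the N07 and N08 equations removes the quadratic terms:
-346.6 x + 462.8 y = 39740.72
-128.0 x + 282.4 y = 21477.78
Solving the 2×2 system: x ≈ -33.2, y ≈ 61.0 km.

-33.2 km east, 61.0 km north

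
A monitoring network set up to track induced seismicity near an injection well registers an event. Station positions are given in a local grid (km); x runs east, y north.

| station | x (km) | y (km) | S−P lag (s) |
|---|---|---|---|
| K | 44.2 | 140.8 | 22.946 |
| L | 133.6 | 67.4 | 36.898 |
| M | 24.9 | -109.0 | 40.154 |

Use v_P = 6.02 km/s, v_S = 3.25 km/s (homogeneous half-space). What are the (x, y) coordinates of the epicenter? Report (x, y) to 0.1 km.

Distance from S−P lag: d = Δt · v_P v_S / (v_P − v_S) = Δt · (6.02·3.25)/(6.02−3.25) ≈ 7.0632·Δt.
So d_K = 162.07, d_L = 260.62, d_M = 283.61 km.
Circle about each station: (x − 44.2)² + (y − 140.8)² = 162.07²; (x − 133.6)² + (y − 67.4)² = 260.62²; (x − 24.9)² + (y + 109.0)² = 283.61².
Subtracting the K equation from the L and M equations removes the quadratic terms:
178.8 x − 146.8 y = -41042.66
-38.6 x − 499.6 y = -63445.22
Solving the 2×2 system: x ≈ -117.8, y ≈ 136.1 km.

-117.8 km east, 136.1 km north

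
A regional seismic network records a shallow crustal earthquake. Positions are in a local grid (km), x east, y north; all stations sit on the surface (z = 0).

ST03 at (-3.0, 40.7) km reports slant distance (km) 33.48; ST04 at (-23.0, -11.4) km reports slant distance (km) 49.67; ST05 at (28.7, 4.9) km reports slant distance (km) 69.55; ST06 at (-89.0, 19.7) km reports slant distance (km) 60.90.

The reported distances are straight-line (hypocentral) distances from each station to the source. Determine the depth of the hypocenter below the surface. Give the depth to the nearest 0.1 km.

15.5 km

Each station gives a sphere (x−x_i)² + (y−y_i)² + z² = d_i² (stations at z=0).
Subtracting the ST03 sphere from ST04 and ST05: z² cancels, leaving linear equations in x and y:
-40.0 x − 104.2 y = -2352.73
63.4 x − 71.6 y = -4534.08
Solving: x ≈ -32.100, y ≈ 34.901 km (keep extra digits for the depth step; rounded: -32.1, 34.9).
Then from the ST03 sphere: z² = 33.48² − (x + 3.0)² − (y − 40.7)² with x = -32.100, y = 34.901, so z ≈ 15.507 ≈ 15.5 km.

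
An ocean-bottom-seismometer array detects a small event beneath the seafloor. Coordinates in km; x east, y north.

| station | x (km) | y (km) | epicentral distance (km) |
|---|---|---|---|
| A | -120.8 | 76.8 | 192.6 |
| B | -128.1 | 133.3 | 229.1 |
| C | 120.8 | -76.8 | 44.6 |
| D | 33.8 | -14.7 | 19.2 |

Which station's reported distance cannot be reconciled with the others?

C

Solve using three stations at a time. Using A, B, D (subtract circle equations pairwise → linear system) gives (x, y) ≈ (51.9, -8.4).
Distances from that point to each station vs reported:
  A: calculated 192.6 vs reported 192.6 → residual 0.0 km
  B: calculated 229.1 vs reported 229.1 → residual 0.0 km
  C: calculated 97.1 vs reported 44.6 → residual 52.5 km
  D: calculated 19.2 vs reported 19.2 → residual 0.0 km
A, B, D are mutually consistent (residuals ≈ 0); C is off by 52.5 km.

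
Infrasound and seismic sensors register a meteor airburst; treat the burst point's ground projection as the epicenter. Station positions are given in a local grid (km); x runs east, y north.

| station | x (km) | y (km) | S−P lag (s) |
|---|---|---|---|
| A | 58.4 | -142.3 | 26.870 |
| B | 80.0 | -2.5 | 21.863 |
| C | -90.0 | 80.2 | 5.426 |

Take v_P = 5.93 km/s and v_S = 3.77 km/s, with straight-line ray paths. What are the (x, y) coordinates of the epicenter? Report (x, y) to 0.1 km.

Distance from S−P lag: d = Δt · v_P v_S / (v_P − v_S) = Δt · (5.93·3.77)/(5.93−3.77) ≈ 10.3500·Δt.
So d_A = 278.11, d_B = 226.28, d_C = 56.16 km.
Circle about each station: (x − 58.4)² + (y + 142.3)² = 278.11²; (x − 80.0)² + (y + 2.5)² = 226.28²; (x + 90.0)² + (y − 80.2)² = 56.16².
Subtracting the A equation from the B and C equations removes the quadratic terms:
43.2 x + 279.6 y = 8888.93
-296.8 x + 445.0 y = 65063.42
Solving the 2×2 system: x ≈ -139.3, y ≈ 53.3 km.
Check against A (with the unrounded x, y): √((x − 58.4)²+(y + 142.3)²) = 278.11 ≈ 278.11 km. ✓

-139.3 km east, 53.3 km north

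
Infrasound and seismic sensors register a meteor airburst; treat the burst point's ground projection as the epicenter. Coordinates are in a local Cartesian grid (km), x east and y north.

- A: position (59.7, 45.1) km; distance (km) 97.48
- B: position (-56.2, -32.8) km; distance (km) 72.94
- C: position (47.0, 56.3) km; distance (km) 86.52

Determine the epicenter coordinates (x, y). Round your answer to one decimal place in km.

Circle about each station: (x − 59.7)² + (y − 45.1)² = 97.48²; (x + 56.2)² + (y + 32.8)² = 72.94²; (x − 47.0)² + (y − 56.3)² = 86.52².
Subtracting pairs of circle equations eliminates x²+y² and gives linear equations (the radical axes):
-231.8 x − 155.8 y = 2818.29
-25.4 x + 22.4 y = 1797.23
Solving the 2×2 system: x ≈ -37.5, y ≈ 37.7 km.

-37.5 km east, 37.7 km north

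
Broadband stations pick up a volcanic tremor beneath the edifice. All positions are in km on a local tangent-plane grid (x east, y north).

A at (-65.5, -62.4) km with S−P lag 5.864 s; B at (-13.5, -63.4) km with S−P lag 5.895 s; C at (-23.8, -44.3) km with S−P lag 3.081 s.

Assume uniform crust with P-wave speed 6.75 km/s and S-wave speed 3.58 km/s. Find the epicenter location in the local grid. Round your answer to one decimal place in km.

Distance from S−P lag: d = Δt · v_P v_S / (v_P − v_S) = Δt · (6.75·3.58)/(6.75−3.58) ≈ 7.6230·Δt.
So d_A = 44.70, d_B = 44.94, d_C = 23.49 km.
Circle about each station: (x + 65.5)² + (y + 62.4)² = 44.70²; (x + 13.5)² + (y + 63.4)² = 44.94²; (x + 23.8)² + (y + 44.3)² = 23.49².
Subtracting pairs of circle equations eliminates x²+y² and gives linear equations (the radical axes):
104.0 x − 2.0 y = -4003.71
83.4 x + 36.2 y = -4208.77
Solving the 2×2 system: x ≈ -39.0, y ≈ -26.4 km.

-39.0 km east, -26.4 km north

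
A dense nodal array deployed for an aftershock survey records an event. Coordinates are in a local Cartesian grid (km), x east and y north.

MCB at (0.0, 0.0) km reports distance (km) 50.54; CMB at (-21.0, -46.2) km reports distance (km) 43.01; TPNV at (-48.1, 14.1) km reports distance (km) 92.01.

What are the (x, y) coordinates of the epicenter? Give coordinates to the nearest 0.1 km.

x ≈ 22.0 km, y ≈ -45.5 km

Circle about each station: x² + y² = 50.54²; (x + 21.0)² + (y + 46.2)² = 43.01²; (x + 48.1)² + (y − 14.1)² = 92.01².
Subtracting pairs of circle equations eliminates x²+y² and gives linear equations (the radical axes):
-42.0 x − 92.4 y = 3279.87
-96.2 x + 28.2 y = -3399.13
Solving the 2×2 system: x ≈ 22.0, y ≈ -45.5 km.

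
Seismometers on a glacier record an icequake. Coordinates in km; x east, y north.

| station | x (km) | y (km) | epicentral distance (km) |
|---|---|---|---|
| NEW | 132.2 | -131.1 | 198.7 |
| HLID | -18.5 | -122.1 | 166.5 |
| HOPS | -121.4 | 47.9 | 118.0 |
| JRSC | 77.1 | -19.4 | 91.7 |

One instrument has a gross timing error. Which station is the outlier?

HLID

Solve using three stations at a time. Using NEW, HOPS, JRSC (subtract circle equations pairwise → linear system) gives (x, y) ≈ (-10.7, 6.9).
Distances from that point to each station vs reported:
  NEW: calculated 198.7 vs reported 198.7 → residual 0.0 km
  HLID: calculated 129.3 vs reported 166.5 → residual 37.2 km
  HOPS: calculated 118.0 vs reported 118.0 → residual 0.0 km
  JRSC: calculated 91.7 vs reported 91.7 → residual 0.0 km
NEW, HOPS, JRSC are mutually consistent (residuals ≈ 0); HLID is off by 37.2 km.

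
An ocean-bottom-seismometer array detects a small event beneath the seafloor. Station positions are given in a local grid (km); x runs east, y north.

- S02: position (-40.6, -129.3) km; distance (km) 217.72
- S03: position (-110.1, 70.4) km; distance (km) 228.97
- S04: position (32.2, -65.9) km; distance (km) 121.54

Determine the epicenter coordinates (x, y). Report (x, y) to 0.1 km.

Circle about each station: (x + 40.6)² + (y + 129.3)² = 217.72²; (x + 110.1)² + (y − 70.4)² = 228.97²; (x − 32.2)² + (y + 65.9)² = 121.54².
Subtracting pairs of circle equations eliminates x²+y² and gives linear equations (the radical axes):
-139.0 x + 399.4 y = -6313.94
145.6 x + 126.8 y = 19642.83
Solving the 2×2 system: x ≈ 114.1, y ≈ 23.9 km.

x ≈ 114.1 km, y ≈ 23.9 km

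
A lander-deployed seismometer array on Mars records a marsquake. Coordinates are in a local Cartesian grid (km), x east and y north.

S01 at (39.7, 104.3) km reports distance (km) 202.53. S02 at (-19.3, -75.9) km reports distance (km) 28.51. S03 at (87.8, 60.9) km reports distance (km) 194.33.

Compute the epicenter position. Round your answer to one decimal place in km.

Circle about each station: (x − 39.7)² + (y − 104.3)² = 202.53²; (x + 19.3)² + (y + 75.9)² = 28.51²; (x − 87.8)² + (y − 60.9)² = 194.33².
Subtracting pairs of circle equations eliminates x²+y² and gives linear equations (the radical axes):
-118.0 x − 360.4 y = 33884.30
96.2 x − 86.8 y = 2217.32
Solving the 2×2 system: x ≈ -47.7, y ≈ -78.4 km.

(-47.7, -78.4)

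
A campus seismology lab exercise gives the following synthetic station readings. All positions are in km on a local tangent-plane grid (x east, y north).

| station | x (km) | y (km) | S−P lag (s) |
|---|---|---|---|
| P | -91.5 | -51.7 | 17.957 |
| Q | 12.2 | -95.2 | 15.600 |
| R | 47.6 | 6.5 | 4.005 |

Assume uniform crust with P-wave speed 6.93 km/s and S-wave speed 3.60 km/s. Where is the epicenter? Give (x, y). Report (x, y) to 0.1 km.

Distance from S−P lag: d = Δt · v_P v_S / (v_P − v_S) = Δt · (6.93·3.60)/(6.93−3.60) ≈ 7.4919·Δt.
So d_P = 134.53, d_Q = 116.87, d_R = 30.01 km.
Circle about each station: (x + 91.5)² + (y + 51.7)² = 134.53²; (x − 12.2)² + (y + 95.2)² = 116.87²; (x − 47.6)² + (y − 6.5)² = 30.01².
Subtracting the P equation from the Q and R equations removes the quadratic terms:
207.4 x − 87.0 y = 2606.46
278.2 x + 116.4 y = 8460.59
Solving the 2×2 system: x ≈ 21.5, y ≈ 21.3 km.

21.5 km east, 21.3 km north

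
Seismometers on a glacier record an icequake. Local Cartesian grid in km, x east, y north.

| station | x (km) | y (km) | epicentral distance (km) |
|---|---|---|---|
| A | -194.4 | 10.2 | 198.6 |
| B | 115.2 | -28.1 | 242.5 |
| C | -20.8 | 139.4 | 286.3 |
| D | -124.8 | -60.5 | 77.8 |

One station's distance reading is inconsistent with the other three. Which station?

Solve using three stations at a time. Using B, C, D (subtract circle equations pairwise → linear system) gives (x, y) ≈ (-102.5, -135.0).
Distances from that point to each station vs reported:
  A: calculated 171.9 vs reported 198.6 → residual 26.7 km
  B: calculated 242.5 vs reported 242.5 → residual 0.0 km
  C: calculated 286.3 vs reported 286.3 → residual 0.0 km
  D: calculated 77.8 vs reported 77.8 → residual 0.0 km
B, C, D are mutually consistent (residuals ≈ 0); A is off by 26.7 km.

A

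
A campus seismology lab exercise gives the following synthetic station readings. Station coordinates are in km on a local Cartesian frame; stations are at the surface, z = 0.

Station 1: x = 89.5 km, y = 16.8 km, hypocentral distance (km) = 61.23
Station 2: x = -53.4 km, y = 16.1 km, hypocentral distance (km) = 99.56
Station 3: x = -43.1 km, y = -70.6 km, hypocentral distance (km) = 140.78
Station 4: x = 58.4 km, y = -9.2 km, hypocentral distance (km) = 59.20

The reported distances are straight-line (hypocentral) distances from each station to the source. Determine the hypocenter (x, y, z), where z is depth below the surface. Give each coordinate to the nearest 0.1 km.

Each station gives a sphere (x−x_i)² + (y−y_i)² + z² = d_i² (stations at z=0).
Subtracting the Station 1 sphere from Station 2 and Station 3: z² cancels, leaving linear equations in x and y:
-285.8 x − 1.4 y = -11344.80
-265.2 x − 174.8 y = -17520.42
Solving: x ≈ 39.497, y ≈ 40.307 km (keep extra digits for the depth step; rounded: 39.5, 40.3).
Then from the Station 1 sphere: z² = 61.23² − (x − 89.5)² − (y − 16.8)² with x = 39.497, y = 40.307, so z ≈ 26.386 ≈ 26.4 km.

(39.5, 40.3, 26.4)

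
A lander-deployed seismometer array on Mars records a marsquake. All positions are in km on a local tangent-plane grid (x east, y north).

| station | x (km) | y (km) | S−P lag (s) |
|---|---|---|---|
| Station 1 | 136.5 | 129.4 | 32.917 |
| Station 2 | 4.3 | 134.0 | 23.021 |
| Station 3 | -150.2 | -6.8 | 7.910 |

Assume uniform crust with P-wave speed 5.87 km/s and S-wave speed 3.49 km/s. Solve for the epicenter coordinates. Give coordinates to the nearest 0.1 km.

Distance from S−P lag: d = Δt · v_P v_S / (v_P − v_S) = Δt · (5.87·3.49)/(5.87−3.49) ≈ 8.6077·Δt.
So d_Station 1 = 283.34, d_Station 2 = 198.16, d_Station 3 = 68.09 km.
Circle about each station: (x − 136.5)² + (y − 129.4)² = 283.34²; (x − 4.3)² + (y − 134.0)² = 198.16²; (x + 150.2)² + (y + 6.8)² = 68.09².
Subtracting the Station 1 equation from the Station 2 and Station 3 equations removes the quadratic terms:
-264.4 x + 9.2 y = 23612.05
-573.4 x − 272.4 y = 62874.98
Solving the 2×2 system: x ≈ -90.7, y ≈ -39.9 km.

(-90.7, -39.9)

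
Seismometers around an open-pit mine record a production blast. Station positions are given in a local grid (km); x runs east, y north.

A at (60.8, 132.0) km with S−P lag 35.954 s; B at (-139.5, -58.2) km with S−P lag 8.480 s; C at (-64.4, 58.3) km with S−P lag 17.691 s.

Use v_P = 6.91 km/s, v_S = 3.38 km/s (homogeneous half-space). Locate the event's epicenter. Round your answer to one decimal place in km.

Distance from S−P lag: d = Δt · v_P v_S / (v_P − v_S) = Δt · (6.91·3.38)/(6.91−3.38) ≈ 6.6164·Δt.
So d_A = 237.89, d_B = 56.11, d_C = 117.05 km.
Circle about each station: (x − 60.8)² + (y − 132.0)² = 237.89²; (x + 139.5)² + (y + 58.2)² = 56.11²; (x + 64.4)² + (y − 58.3)² = 117.05².
Subtracting pairs of circle equations eliminates x²+y² and gives linear equations (the radical axes):
-400.6 x − 380.4 y = 55170.17
-250.4 x − 147.4 y = 29316.56
Solving the 2×2 system: x ≈ -83.4, y ≈ -57.2 km.

-83.4 km east, -57.2 km north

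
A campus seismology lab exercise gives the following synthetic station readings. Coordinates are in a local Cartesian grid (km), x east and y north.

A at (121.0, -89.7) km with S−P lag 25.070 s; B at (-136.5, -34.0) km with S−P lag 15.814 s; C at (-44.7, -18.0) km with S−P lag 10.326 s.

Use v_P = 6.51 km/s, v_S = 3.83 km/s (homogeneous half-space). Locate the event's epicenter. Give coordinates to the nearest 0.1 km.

x ≈ -41.1 km, y ≈ 78.0 km

Distance from S−P lag: d = Δt · v_P v_S / (v_P − v_S) = Δt · (6.51·3.83)/(6.51−3.83) ≈ 9.3035·Δt.
So d_A = 233.24, d_B = 147.13, d_C = 96.07 km.
Circle about each station: (x − 121.0)² + (y + 89.7)² = 233.24²; (x + 136.5)² + (y + 34.0)² = 147.13²; (x + 44.7)² + (y + 18.0)² = 96.07².
Subtracting the A equation from the B and C equations removes the quadratic terms:
-515.0 x + 111.4 y = 29854.82
-331.4 x + 143.4 y = 24806.45
Solving the 2×2 system: x ≈ -41.1, y ≈ 78.0 km.
Check against A (with the unrounded x, y): √((x − 121.0)²+(y + 89.7)²) = 233.25 ≈ 233.24 km. ✓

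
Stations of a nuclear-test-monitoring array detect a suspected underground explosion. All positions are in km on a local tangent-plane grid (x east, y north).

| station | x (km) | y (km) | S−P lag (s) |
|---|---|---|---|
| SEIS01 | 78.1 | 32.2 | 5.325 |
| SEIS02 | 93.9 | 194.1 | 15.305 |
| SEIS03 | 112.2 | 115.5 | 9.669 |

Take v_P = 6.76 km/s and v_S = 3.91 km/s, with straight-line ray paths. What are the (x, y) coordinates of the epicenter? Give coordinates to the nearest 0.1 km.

x ≈ 39.5 km, y ≈ 63.0 km

Distance from S−P lag: d = Δt · v_P v_S / (v_P − v_S) = Δt · (6.76·3.91)/(6.76−3.91) ≈ 9.2742·Δt.
So d_SEIS01 = 49.39, d_SEIS02 = 141.94, d_SEIS03 = 89.67 km.
Circle about each station: (x − 78.1)² + (y − 32.2)² = 49.39²; (x − 93.9)² + (y − 194.1)² = 141.94²; (x − 112.2)² + (y − 115.5)² = 89.67².
Subtracting the SEIS01 equation from the SEIS02 and SEIS03 equations removes the quadratic terms:
31.6 x + 323.8 y = 21647.98
68.2 x + 166.6 y = 13191.30
Solving the 2×2 system: x ≈ 39.5, y ≈ 63.0 km.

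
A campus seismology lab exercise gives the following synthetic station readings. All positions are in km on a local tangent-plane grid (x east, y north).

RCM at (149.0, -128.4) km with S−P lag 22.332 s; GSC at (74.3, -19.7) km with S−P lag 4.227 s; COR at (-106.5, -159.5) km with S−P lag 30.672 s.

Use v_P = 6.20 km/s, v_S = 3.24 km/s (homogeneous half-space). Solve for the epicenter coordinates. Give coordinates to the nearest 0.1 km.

45.7 km east, -17.5 km north

Distance from S−P lag: d = Δt · v_P v_S / (v_P − v_S) = Δt · (6.20·3.24)/(6.20−3.24) ≈ 6.7865·Δt.
So d_RCM = 151.56, d_GSC = 28.69, d_COR = 208.16 km.
Circle about each station: (x − 149.0)² + (y + 128.4)² = 151.56²; (x − 74.3)² + (y + 19.7)² = 28.69²; (x + 106.5)² + (y + 159.5)² = 208.16².
Subtracting the RCM equation from the GSC and COR equations removes the quadratic terms:
-149.4 x + 217.4 y = -10631.66
-511.0 x − 62.2 y = -22265.21
Solving the 2×2 system: x ≈ 45.7, y ≈ -17.5 km.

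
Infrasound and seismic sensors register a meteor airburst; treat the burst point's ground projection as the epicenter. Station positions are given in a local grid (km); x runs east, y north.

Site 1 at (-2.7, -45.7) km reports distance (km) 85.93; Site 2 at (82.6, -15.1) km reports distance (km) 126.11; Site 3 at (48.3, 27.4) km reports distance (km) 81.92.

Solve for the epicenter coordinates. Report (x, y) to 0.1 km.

Circle about each station: (x + 2.7)² + (y + 45.7)² = 85.93²; (x − 82.6)² + (y + 15.1)² = 126.11²; (x − 48.3)² + (y − 27.4)² = 81.92².
Subtracting the Site 1 equation from the Site 2 and Site 3 equations removes the quadratic terms:
170.6 x + 61.2 y = -3564.78
102.0 x + 146.2 y = 1660.95
Solving the 2×2 system: x ≈ -33.3, y ≈ 34.6 km.
Check against Site 1 (with the unrounded x, y): √((x + 2.7)²+(y + 45.7)²) = 85.93 ≈ 85.93 km. ✓

-33.3 km east, 34.6 km north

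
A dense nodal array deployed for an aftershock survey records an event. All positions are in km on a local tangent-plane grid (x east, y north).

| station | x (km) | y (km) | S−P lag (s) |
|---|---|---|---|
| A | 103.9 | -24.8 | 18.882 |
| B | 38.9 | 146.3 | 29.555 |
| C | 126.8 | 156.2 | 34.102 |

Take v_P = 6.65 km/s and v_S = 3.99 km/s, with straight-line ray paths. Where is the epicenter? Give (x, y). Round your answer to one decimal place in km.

Distance from S−P lag: d = Δt · v_P v_S / (v_P − v_S) = Δt · (6.65·3.99)/(6.65−3.99) ≈ 9.9750·Δt.
So d_A = 188.35, d_B = 294.81, d_C = 340.17 km.
Circle about each station: (x − 103.9)² + (y + 24.8)² = 188.35²; (x − 38.9)² + (y − 146.3)² = 294.81²; (x − 126.8)² + (y − 156.2)² = 340.17².
Subtracting the A equation from the B and C equations removes the quadratic terms:
-130.0 x + 342.2 y = -39930.56
45.8 x + 362.0 y = -51173.48
Solving the 2×2 system: x ≈ -48.7, y ≈ -135.2 km.

(-48.7, -135.2)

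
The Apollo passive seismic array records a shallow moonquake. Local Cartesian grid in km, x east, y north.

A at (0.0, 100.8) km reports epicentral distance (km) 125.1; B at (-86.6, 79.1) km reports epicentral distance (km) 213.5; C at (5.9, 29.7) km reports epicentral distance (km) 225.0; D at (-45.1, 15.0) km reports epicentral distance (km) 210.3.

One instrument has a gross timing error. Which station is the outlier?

C

Solve using three stations at a time. Using A, B, D (subtract circle equations pairwise → linear system) gives (x, y) ≈ (113.8, 152.8).
Distances from that point to each station vs reported:
  A: calculated 125.1 vs reported 125.1 → residual 0.0 km
  B: calculated 213.5 vs reported 213.5 → residual 0.0 km
  C: calculated 163.7 vs reported 225.0 → residual 61.3 km
  D: calculated 210.3 vs reported 210.3 → residual 0.0 km
A, B, D are mutually consistent (residuals ≈ 0); C is off by 61.3 km.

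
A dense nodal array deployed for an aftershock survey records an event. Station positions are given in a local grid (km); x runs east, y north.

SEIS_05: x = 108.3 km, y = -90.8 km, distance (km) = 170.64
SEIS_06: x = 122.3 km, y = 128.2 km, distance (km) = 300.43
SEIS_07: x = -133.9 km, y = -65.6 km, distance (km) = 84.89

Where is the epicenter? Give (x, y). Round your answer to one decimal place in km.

Circle about each station: (x − 108.3)² + (y + 90.8)² = 170.64²; (x − 122.3)² + (y − 128.2)² = 300.43²; (x + 133.9)² + (y + 65.6)² = 84.89².
Subtracting the SEIS_05 equation from the SEIS_06 and SEIS_07 equations removes the quadratic terms:
28.0 x + 438.0 y = -49721.18
-484.4 x + 50.4 y = 24170.74
Solving the 2×2 system: x ≈ -61.3, y ≈ -109.6 km.

(-61.3, -109.6)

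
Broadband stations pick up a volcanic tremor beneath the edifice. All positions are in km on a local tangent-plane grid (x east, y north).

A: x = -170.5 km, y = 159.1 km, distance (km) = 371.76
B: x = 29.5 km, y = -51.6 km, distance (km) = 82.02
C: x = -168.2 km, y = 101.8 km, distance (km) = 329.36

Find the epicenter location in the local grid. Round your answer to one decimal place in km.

x ≈ 76.1 km, y ≈ -119.1 km

Circle about each station: (x + 170.5)² + (y − 159.1)² = 371.76²; (x − 29.5)² + (y + 51.6)² = 82.02²; (x + 168.2)² + (y − 101.8)² = 329.36².
Subtracting the A equation from the B and C equations removes the quadratic terms:
400.0 x − 421.4 y = 80627.97
4.6 x − 114.6 y = 13998.91
Solving the 2×2 system: x ≈ 76.1, y ≈ -119.1 km.
Check against A (with the unrounded x, y): √((x + 170.5)²+(y − 159.1)²) = 371.76 ≈ 371.76 km. ✓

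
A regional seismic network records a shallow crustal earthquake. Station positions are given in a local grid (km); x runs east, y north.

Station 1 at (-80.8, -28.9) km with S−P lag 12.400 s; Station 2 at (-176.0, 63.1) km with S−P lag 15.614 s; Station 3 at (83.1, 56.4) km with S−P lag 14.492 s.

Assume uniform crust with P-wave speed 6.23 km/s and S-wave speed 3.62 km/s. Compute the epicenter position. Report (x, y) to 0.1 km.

-41.3 km east, 70.7 km north

Distance from S−P lag: d = Δt · v_P v_S / (v_P − v_S) = Δt · (6.23·3.62)/(6.23−3.62) ≈ 8.6408·Δt.
So d_Station 1 = 107.15, d_Station 2 = 134.92, d_Station 3 = 125.22 km.
Circle about each station: (x + 80.8)² + (y + 28.9)² = 107.15²; (x + 176.0)² + (y − 63.1)² = 134.92²; (x − 83.1)² + (y − 56.4)² = 125.22².
Subtracting pairs of circle equations eliminates x²+y² and gives linear equations (the radical axes):
-190.4 x + 184.0 y = 20871.48
327.8 x + 170.6 y = -1476.21
Solving the 2×2 system: x ≈ -41.3, y ≈ 70.7 km.
Check against Station 1 (with the unrounded x, y): √((x + 80.8)²+(y + 28.9)²) = 107.15 ≈ 107.15 km. ✓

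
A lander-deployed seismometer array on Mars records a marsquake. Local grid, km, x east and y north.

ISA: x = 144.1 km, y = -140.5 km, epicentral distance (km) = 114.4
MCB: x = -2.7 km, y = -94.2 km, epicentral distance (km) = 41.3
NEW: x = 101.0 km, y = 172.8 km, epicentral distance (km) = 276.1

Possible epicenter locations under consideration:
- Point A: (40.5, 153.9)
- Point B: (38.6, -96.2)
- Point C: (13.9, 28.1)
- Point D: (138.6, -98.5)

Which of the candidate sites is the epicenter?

For each candidate, compare |candidate − station| to the reported distance:
Point A: residuals ISA 197.7, MCB 210.5, NEW 212.7 → max 212.7 km
Point B: residuals ISA 0.0, MCB 0.0, NEW 0.0 → max 0.0 km
Point C: residuals ISA 98.6, MCB 82.1, NEW 107.2 → max 107.2 km
Point D: residuals ISA 72.0, MCB 100.1, NEW 2.2 → max 100.1 km
Only Point B has all residuals ≈ 0.

Point B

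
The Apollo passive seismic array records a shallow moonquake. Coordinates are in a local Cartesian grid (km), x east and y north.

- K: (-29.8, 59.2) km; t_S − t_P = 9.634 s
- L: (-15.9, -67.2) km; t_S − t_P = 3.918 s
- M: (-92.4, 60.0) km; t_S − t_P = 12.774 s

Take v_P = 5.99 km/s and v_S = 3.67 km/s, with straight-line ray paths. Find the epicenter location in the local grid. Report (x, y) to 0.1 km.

Distance from S−P lag: d = Δt · v_P v_S / (v_P − v_S) = Δt · (5.99·3.67)/(5.99−3.67) ≈ 9.4756·Δt.
So d_K = 91.29, d_L = 37.13, d_M = 121.04 km.
Circle about each station: (x + 29.8)² + (y − 59.2)² = 91.29²; (x + 15.9)² + (y + 67.2)² = 37.13²; (x + 92.4)² + (y − 60.0)² = 121.04².
Subtracting the K equation from the L and M equations removes the quadratic terms:
27.8 x − 252.8 y = 7331.20
-125.2 x + 1.6 y = 1428.26
Solving the 2×2 system: x ≈ -11.8, y ≈ -30.3 km.

x ≈ -11.8 km, y ≈ -30.3 km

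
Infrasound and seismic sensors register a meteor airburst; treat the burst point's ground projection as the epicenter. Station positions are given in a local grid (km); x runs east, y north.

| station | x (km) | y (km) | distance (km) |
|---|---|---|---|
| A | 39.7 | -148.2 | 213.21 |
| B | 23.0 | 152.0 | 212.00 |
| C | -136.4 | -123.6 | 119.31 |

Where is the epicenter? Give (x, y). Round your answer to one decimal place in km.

x ≈ -118.8 km, y ≈ -5.6 km

Circle about each station: (x − 39.7)² + (y + 148.2)² = 213.21²; (x − 23.0)² + (y − 152.0)² = 212.00²; (x + 136.4)² + (y + 123.6)² = 119.31².
Subtracting the A equation from the B and C equations removes the quadratic terms:
-33.4 x + 600.4 y = 608.17
-352.2 x + 49.2 y = 41566.22
Solving the 2×2 system: x ≈ -118.8, y ≈ -5.6 km.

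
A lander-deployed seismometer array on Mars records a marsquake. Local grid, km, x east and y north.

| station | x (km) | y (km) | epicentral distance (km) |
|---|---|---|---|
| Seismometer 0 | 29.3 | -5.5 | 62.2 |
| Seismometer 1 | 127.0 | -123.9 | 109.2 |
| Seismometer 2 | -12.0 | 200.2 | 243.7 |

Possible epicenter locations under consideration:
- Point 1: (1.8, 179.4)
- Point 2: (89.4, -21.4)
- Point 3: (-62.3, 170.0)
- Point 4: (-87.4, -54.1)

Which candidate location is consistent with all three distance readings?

Point 2

For each candidate, compare |candidate − station| to the reported distance:
Point 1: residuals Seismometer 0 124.7, Seismometer 1 218.9, Seismometer 2 218.7 → max 218.9 km
Point 2: residuals Seismometer 0 0.0, Seismometer 1 0.0, Seismometer 2 0.0 → max 0.0 km
Point 3: residuals Seismometer 0 135.8, Seismometer 1 240.4, Seismometer 2 185.0 → max 240.4 km
Point 4: residuals Seismometer 0 64.2, Seismometer 1 116.3, Seismometer 2 21.5 → max 116.3 km
Only Point 2 has all residuals ≈ 0.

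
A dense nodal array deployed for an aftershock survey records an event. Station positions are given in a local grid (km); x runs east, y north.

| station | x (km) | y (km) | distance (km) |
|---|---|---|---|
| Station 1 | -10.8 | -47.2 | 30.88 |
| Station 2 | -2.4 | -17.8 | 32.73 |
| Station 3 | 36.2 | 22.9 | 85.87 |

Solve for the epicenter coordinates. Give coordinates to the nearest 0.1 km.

-33.9 km east, -26.7 km north

Circle about each station: (x + 10.8)² + (y + 47.2)² = 30.88²; (x + 2.4)² + (y + 17.8)² = 32.73²; (x − 36.2)² + (y − 22.9)² = 85.87².
Subtracting the Station 1 equation from the Station 2 and Station 3 equations removes the quadratic terms:
16.8 x + 58.8 y = -2139.56
94.0 x + 140.2 y = -6929.71
Solving the 2×2 system: x ≈ -33.9, y ≈ -26.7 km.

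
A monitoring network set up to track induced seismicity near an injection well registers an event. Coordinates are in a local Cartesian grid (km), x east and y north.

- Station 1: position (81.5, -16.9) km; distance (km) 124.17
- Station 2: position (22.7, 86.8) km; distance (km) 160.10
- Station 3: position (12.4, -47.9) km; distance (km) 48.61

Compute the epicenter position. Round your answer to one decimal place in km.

x ≈ -33.8 km, y ≈ -63.0 km

Circle about each station: (x − 81.5)² + (y + 16.9)² = 124.17²; (x − 22.7)² + (y − 86.8)² = 160.10²; (x − 12.4)² + (y + 47.9)² = 48.61².
Subtracting the Station 1 equation from the Station 2 and Station 3 equations removes the quadratic terms:
-117.6 x + 207.4 y = -9092.15
-138.2 x − 62.0 y = 8575.57
Solving the 2×2 system: x ≈ -33.8, y ≈ -63.0 km.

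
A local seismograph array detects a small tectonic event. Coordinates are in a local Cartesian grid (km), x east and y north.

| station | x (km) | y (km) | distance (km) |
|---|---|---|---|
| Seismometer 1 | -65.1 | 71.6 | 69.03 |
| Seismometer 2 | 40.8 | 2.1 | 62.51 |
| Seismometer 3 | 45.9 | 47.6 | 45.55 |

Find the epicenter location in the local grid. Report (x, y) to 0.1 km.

Circle about each station: (x + 65.1)² + (y − 71.6)² = 69.03²; (x − 40.8)² + (y − 2.1)² = 62.51²; (x − 45.9)² + (y − 47.6)² = 45.55².
Subtracting pairs of circle equations eliminates x²+y² and gives linear equations (the radical axes):
211.8 x − 139.0 y = -6837.88
222.0 x − 48.0 y = -2301.66
Solving the 2×2 system: x ≈ 0.4, y ≈ 49.8 km.

0.4 km east, 49.8 km north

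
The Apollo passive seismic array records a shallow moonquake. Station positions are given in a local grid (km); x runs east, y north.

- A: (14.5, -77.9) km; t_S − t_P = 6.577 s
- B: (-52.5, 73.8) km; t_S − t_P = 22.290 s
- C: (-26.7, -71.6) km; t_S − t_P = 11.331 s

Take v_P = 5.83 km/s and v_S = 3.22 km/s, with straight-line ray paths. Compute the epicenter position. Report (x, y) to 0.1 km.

Distance from S−P lag: d = Δt · v_P v_S / (v_P − v_S) = Δt · (5.83·3.22)/(5.83−3.22) ≈ 7.1926·Δt.
So d_A = 47.31, d_B = 160.32, d_C = 81.50 km.
Circle about each station: (x − 14.5)² + (y + 77.9)² = 47.31²; (x + 52.5)² + (y − 73.8)² = 160.32²; (x + 26.7)² + (y + 71.6)² = 81.50².
Subtracting the A equation from the B and C equations removes the quadratic terms:
-134.0 x + 303.4 y = -21540.24
-82.4 x + 12.6 y = -4843.22
Solving the 2×2 system: x ≈ 51.4, y ≈ -48.3 km.

51.4 km east, -48.3 km north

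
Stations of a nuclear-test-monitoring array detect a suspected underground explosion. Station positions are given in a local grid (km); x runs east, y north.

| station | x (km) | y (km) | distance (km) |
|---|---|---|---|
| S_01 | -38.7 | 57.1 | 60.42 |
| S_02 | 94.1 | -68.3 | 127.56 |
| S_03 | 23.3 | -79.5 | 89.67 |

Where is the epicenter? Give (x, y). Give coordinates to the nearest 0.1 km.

-11.6 km east, 3.1 km north

Circle about each station: (x + 38.7)² + (y − 57.1)² = 60.42²; (x − 94.1)² + (y + 68.3)² = 127.56²; (x − 23.3)² + (y + 79.5)² = 89.67².
Subtracting the S_01 equation from the S_02 and S_03 equations removes the quadratic terms:
265.6 x − 250.8 y = -3859.38
124.0 x − 273.2 y = -2285.09
Solving the 2×2 system: x ≈ -11.6, y ≈ 3.1 km.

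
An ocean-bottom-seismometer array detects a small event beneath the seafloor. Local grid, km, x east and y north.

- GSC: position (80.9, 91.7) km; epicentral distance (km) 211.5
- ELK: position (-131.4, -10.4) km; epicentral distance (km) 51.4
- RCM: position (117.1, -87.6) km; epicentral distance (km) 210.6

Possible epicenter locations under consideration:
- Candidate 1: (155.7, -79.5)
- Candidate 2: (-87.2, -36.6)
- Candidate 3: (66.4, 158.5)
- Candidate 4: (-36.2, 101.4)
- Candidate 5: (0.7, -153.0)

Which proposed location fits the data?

Candidate 2

For each candidate, compare |candidate − station| to the reported distance:
Candidate 1: residuals GSC 24.7, ELK 243.9, RCM 171.2 → max 243.9 km
Candidate 2: residuals GSC 0.0, ELK 0.0, RCM 0.0 → max 0.0 km
Candidate 3: residuals GSC 143.1, ELK 208.7, RCM 40.7 → max 208.7 km
Candidate 4: residuals GSC 94.0, ELK 95.4, RCM 32.8 → max 95.4 km
Candidate 5: residuals GSC 46.0, ELK 143.0, RCM 77.1 → max 143.0 km
Only Candidate 2 has all residuals ≈ 0.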